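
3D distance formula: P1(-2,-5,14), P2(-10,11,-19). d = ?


dx=-8, dy=16, dz=-33
d = sqrt(64+256+1089) = sqrt(1409) = 37.5366

37.5366


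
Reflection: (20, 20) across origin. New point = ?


Reflection rule for origin: (-x, -y)
(20, 20) -> (-20, -20)

(-20, -20)


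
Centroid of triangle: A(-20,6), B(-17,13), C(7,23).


Gx = (-20- 17+7)/3 = -30/3 = -10.0000
Gy = (6+13+23)/3 = 42/3 = 14.0000

G = (-10.0000, 14.0000)


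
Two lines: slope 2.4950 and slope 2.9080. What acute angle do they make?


m1-m2 = -0.413
1+m1*m2 = 8.25546
tan(theta) = |-0.413/8.25546| = 0.050027
theta = arctan(|-0.413/8.25546|) = 2.8640 degrees (acute angle)

2.8640 degrees


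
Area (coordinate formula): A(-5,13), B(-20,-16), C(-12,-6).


-5*(-16+ 6) = 50
-20*(-6-13) = 380
-12*(13+ 16) = -348
sum = 82
Area = |82|/2 = 41.0000

41.0000 sq units


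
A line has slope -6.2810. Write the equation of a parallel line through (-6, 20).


Parallel lines have equal slopes.
m2 = -6.2810
b2 = 20 + 6.2810*(-6) = -17.6860

y = -6.2810x - 17.6860


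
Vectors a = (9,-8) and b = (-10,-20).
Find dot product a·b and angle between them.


a·b = 9*(-10) - 8*(-20) = -90 + 160 = 70
|a| = sqrt(81+64) = 12.0416
|b| = sqrt(100+400) = 22.3607
cos(theta) = 70/(sqrt(145)*sqrt(500)) = 70/sqrt(72500) = 0.259973
theta = arccos(70/sqrt(72500)) = 74.9315 degrees

a·b = 70, theta = 74.9315 deg


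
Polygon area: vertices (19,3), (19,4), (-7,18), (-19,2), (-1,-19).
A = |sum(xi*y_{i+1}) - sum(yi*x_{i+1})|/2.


sum(xi*y_{i+1}) = 19*4 + 19*18 - 7*2 - 19*(-19) - 1*3 = 762
sum(yi*x_{i+1}) = 3*19 + 4*(-7) + 18*(-19) + 2*(-1) - 19*19 = -676
Area = |762 + 676|/2 = 1438/2 = 719.0000

719.0000 sq units


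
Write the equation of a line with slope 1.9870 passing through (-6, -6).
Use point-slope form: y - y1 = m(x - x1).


y + 6 = 1.9870(x + 6)
y = 1.9870x - 6 - 1.9870*(-6)
y = 1.9870x + 5.9220

y = 1.9870x + 5.9220


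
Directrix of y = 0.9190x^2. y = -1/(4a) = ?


a = 0.9190
1/(4a) = 0.2720
directrix: y = -0.2720 = -0.2720

y = -0.2720


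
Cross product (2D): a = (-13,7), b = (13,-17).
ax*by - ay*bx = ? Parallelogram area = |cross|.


cross = -13*(-17) - 7*13 = 221 - 91 = 130
Parallelogram area = |130| = 130

cross = 130, parallelogram area = 130


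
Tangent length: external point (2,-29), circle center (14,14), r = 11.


d = sqrt((2-14)^2 + (-29-14)^2) = sqrt(144+1849) = 44.6430
L = sqrt(1993.0000 - 121) = sqrt(1872.0000) = 43.2666

43.2666


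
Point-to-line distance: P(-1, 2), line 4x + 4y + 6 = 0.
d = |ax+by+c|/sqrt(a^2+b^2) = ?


|4*(-1) + 4*2 + 6| = |10| = 10
sqrt(16 + 16) = sqrt(32) = 5.6569
d = 10/sqrt(32) = 1.7678

1.7678


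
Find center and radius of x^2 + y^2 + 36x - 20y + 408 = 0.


h = -D/2 = -36/2 = -18
k = -E/2 = 20/2 = 10
r^2 = h^2 + k^2 - F = 324 + 100 - 408 = 16
r = 4

Center (-18, 10), radius = 4


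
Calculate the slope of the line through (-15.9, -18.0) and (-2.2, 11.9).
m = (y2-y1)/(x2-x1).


dy = 11.9 + 18.0 = 29.9
dx = -2.2 + 15.9 = 13.7
m = 29.9/13.7 = 2.1825

m = 2.1825


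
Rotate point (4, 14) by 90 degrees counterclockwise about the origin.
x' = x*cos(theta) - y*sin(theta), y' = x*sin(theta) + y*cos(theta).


cos(90) = 0, sin(90) = 1
x' = 4*0 - 14*1 = -14
y' = 4*1 + 14*0 = 4

(-14, 4)


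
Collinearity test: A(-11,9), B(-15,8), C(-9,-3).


-11*(8+ 3) - 15*(-3-9) - 9*(9-8)
= -121 + 180 - 9 = 50

No, not collinear (determinant = 50)


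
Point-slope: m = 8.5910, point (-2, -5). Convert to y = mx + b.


y + 5 = 8.5910(x + 2)
y = 8.5910x - 5 - 8.5910*(-2)
y = 8.5910x + 12.1820

y = 8.5910x + 12.1820


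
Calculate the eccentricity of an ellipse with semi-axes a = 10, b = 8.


c = sqrt(100-64) = sqrt(36) = 6.0000
e = c/a = 6/10 = 0.6000

e = 0.6000


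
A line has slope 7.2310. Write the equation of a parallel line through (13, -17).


Parallel lines have equal slopes.
m2 = 7.2310
b2 = -17 - 7.2310*13 = -111.0030

y = 7.2310x - 111.0030


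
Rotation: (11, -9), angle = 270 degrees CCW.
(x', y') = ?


cos(270) = 0, sin(270) = -1
x' = 11*0 + 9*(-1) = -9
y' = 11*(-1) - 9*0 = -11

(-9, -11)


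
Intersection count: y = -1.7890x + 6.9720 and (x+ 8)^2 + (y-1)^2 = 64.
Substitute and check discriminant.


Substitute y = -1.7890x + 6.9720: (x+ 8)^2 + (-1.7890x+6.9720-1)^2 = 64
Expand to Ax^2 + Bx + C = 0, where b-k = 5.972
A = 1+m^2 = 4.200521
B = 2(m(b-k) - h) = 2(-1.7890*5.972 + 8) = -5.367816
C = h^2 + (b-k)^2 - r^2 = 64 + 35.664784 - 64 = 35.664784
disc = B^2-4AC = 28.8134 - 599.2427 = -570.4293
disc < 0

0 intersection points


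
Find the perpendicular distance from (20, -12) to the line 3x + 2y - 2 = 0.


|3*20 + 2*(-12) - 2| = |34| = 34
sqrt(9 + 4) = sqrt(13) = 3.6056
d = 34/sqrt(13) = 9.4299

9.4299


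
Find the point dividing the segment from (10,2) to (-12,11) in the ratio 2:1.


Px = (2*(-12) + 1*10)/3 = -14/3 = -4.6667
Py = (2*11 + 1*2)/3 = 24/3 = 8.0000

P = (-4.6667, 8.0000)


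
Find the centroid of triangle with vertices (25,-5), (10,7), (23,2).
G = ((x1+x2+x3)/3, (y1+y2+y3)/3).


Gx = (25+10+23)/3 = 58/3 = 19.3333
Gy = (-5+7+2)/3 = 4/3 = 1.3333

G = (19.3333, 1.3333)


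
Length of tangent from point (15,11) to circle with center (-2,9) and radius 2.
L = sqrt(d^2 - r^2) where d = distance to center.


d = sqrt((15+ 2)^2 + (11-9)^2) = sqrt(289+4) = 17.1172
L = sqrt(293.0000 - 4) = sqrt(289.0000) = 17.0000

17.0000


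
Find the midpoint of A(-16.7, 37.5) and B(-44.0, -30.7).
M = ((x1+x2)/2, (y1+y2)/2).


Mx = (-16.7 - 44.0)/2 = -60.7/2 = -30.3500
My = (37.5 - 30.7)/2 = 6.8/2 = 3.4000

(-30.3500, 3.4000)


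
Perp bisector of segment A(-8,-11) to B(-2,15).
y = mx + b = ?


Midpoint = (-5, 2)
Slope of AB = dy/dx = 26/6 = 4.3333
Perp slope = -dx/dy = -6/26 = -0.2308
b = My - (perp slope)*Mx = 2 + (6*(-5))/26 = 2 - 1.1538 = 0.8462

y = -0.2308x + 0.8462


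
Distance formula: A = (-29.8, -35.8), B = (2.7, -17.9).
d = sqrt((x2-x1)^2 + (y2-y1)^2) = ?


dx = 2.7 + 29.8 = 32.5
dy = -17.9 + 35.8 = 17.9
d = sqrt(1056.25 + 320.41) = sqrt(1376.66) = 37.1034

37.1034


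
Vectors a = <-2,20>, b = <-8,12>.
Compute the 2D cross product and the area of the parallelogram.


cross = -2*12 - 20*(-8) = -24 + 160 = 136
Parallelogram area = |136| = 136

cross = 136, parallelogram area = 136


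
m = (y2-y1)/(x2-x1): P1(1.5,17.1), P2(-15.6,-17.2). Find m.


dy = -17.2 - 17.1 = -34.3
dx = -15.6 - 1.5 = -17.1
m = -34.3/(-17.1) = 2.0058

m = 2.0058


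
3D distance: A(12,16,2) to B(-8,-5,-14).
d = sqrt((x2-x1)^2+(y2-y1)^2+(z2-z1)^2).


dx=-20, dy=-21, dz=-16
d = sqrt(400+441+256) = sqrt(1097) = 33.1210

33.1210


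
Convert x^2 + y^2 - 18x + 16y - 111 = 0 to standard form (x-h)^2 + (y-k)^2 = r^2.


h = -D/2 = 18/2 = 9
k = -E/2 = -16/2 = -8
r^2 = h^2 + k^2 - F = 81 + 64 + 111 = 256
r = 16

Center (9, -8), radius = 16


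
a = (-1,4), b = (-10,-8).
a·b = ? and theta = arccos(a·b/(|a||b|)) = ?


a·b = -1*(-10) + 4*(-8) = 10 - 32 = -22
|a| = sqrt(1+16) = 4.1231
|b| = sqrt(100+64) = 12.8062
cos(theta) = -22/(sqrt(17)*sqrt(164)) = -22/sqrt(2788) = -0.416655
theta = arccos(-22/sqrt(2788)) = 114.6236 degrees

a·b = -22, theta = 114.6236 deg


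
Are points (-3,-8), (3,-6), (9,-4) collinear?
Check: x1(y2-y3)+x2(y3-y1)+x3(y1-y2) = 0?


-3*(-6+ 4) + 3*(-4+ 8) + 9*(-8+ 6)
= 6 + 12 - 18 = 0

Yes, collinear (determinant = 0)


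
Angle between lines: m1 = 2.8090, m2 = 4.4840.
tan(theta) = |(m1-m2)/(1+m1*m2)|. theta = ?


m1-m2 = -1.675
1+m1*m2 = 13.595556
tan(theta) = |-1.675/13.595556| = 0.123202
theta = arctan(|-1.675/13.595556|) = 7.0236 degrees (acute angle)

7.0236 degrees


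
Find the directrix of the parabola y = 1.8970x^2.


a = 1.8970
1/(4a) = 0.1318
directrix: y = -0.1318 = -0.1318

y = -0.1318


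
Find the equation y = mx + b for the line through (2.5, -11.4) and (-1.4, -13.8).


m = (-2.4)/(-3.9) = 0.6154
b = y1 - m*x1 = -11.4 - (-2.4*2.5)/(-3.9) = -11.4 - 1.5385 = -12.9385

y = 0.6154x - 12.9385


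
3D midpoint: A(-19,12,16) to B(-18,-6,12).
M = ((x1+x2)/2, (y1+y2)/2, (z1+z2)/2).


Mx = (-19- 18)/2 = -18.5000
My = (12- 6)/2 = 3.0000
Mz = (16+12)/2 = 14.0000

M = (-18.5000, 3.0000, 14.0000)


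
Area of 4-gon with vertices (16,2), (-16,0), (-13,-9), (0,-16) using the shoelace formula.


sum(xi*y_{i+1}) = 16*0 - 16*(-9) - 13*(-16) + 0*2 = 352
sum(yi*x_{i+1}) = 2*(-16) + 0*(-13) - 9*0 - 16*16 = -288
Area = |352 + 288|/2 = 640/2 = 320.0000

320.0000 sq units


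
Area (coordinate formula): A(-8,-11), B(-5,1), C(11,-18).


-8*(1+ 18) = -152
-5*(-18+ 11) = 35
11*(-11-1) = -132
sum = -249
Area = |-249|/2 = 124.5000

124.5000 sq units


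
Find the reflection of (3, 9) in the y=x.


Reflection rule for y=x: (y, x)
(3, 9) -> (9, 3)

(9, 3)


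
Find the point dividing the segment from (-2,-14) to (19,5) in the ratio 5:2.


Px = (5*19 + 2*(-2))/7 = 91/7 = 13.0000
Py = (5*5 + 2*(-14))/7 = -3/7 = -0.4286

P = (13.0000, -0.4286)


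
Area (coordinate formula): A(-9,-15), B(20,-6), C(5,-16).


-9*(-6+ 16) = -90
20*(-16+ 15) = -20
5*(-15+ 6) = -45
sum = -155
Area = |-155|/2 = 77.5000

77.5000 sq units


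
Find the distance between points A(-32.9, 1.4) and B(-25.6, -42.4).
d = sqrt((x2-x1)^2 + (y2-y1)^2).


dx = -25.6 + 32.9 = 7.3
dy = -42.4 - 1.4 = -43.8
d = sqrt(53.29 + 1918.44) = sqrt(1971.73) = 44.4042

44.4042


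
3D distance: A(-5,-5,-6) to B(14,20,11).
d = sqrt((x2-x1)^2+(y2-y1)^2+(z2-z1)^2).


dx=19, dy=25, dz=17
d = sqrt(361+625+289) = sqrt(1275) = 35.7071

35.7071


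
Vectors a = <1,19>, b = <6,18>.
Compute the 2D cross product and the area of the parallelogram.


cross = 1*18 - 19*6 = 18 - 114 = -96
Parallelogram area = |-96| = 96

cross = -96, parallelogram area = 96


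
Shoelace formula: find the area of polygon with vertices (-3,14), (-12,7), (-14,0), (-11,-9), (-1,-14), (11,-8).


sum(xi*y_{i+1}) = -3*7 - 12*0 - 14*(-9) - 11*(-14) - 1*(-8) + 11*14 = 421
sum(yi*x_{i+1}) = 14*(-12) + 7*(-14) + 0*(-11) - 9*(-1) - 14*11 - 8*(-3) = -387
Area = |421 + 387|/2 = 808/2 = 404.0000

404.0000 sq units


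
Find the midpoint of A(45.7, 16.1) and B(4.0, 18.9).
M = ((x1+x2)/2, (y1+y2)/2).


Mx = (45.7 + 4.0)/2 = 49.7/2 = 24.8500
My = (16.1 + 18.9)/2 = 35.0/2 = 17.5000

(24.8500, 17.5000)


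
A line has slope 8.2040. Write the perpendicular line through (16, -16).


Perpendicular slope = -1/m1 = -1/8.2040 = -0.1219
b2 = y0 - m2*x0 = -16 + 16/8.2040 = -16 + 1.9503 = -14.0497

y = -0.1219x - 14.0497


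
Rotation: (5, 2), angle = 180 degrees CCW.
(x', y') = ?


cos(180) = -1, sin(180) = 0
x' = 5*(-1) - 2*0 = -5
y' = 5*0 + 2*(-1) = -2

(-5, -2)


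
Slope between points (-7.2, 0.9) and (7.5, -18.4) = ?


dy = -18.4 - 0.9 = -19.3
dx = 7.5 + 7.2 = 14.7
m = -19.3/14.7 = -1.3129

m = -1.3129


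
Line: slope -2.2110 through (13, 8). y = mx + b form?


y - 8 = -2.2110(x - 13)
y = -2.2110x + 8 + 2.2110*13
y = -2.2110x + 36.7430

y = -2.2110x + 36.7430


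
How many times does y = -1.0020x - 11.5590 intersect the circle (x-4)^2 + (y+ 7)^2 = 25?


Substitute y = -1.0020x - 11.5590: (x-4)^2 + (-1.0020x- 11.5590+ 7)^2 = 25
Expand to Ax^2 + Bx + C = 0, where b-k = -4.559
A = 1+m^2 = 2.004004
B = 2(m(b-k) - h) = 2(-1.0020*(-4.559) - 4) = 1.136236
C = h^2 + (b-k)^2 - r^2 = 16 + 20.784481 - 25 = 11.784481
disc = B^2-4AC = 1.2910 - 94.4646 = -93.1736
disc < 0

0 intersection points


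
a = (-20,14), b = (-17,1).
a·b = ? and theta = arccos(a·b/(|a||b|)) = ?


a·b = -20*(-17) + 14*1 = 340 + 14 = 354
|a| = sqrt(400+196) = 24.4131
|b| = sqrt(289+1) = 17.0294
cos(theta) = 354/(sqrt(596)*sqrt(290)) = 354/sqrt(172840) = 0.851493
theta = arccos(354/sqrt(172840)) = 31.6256 degrees

a·b = 354, theta = 31.6256 deg


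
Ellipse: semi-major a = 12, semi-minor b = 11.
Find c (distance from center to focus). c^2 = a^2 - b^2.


c^2 = 12^2 - 11^2 = 144 - 121 = 23
c = sqrt(23) = 4.7958

c = 4.7958


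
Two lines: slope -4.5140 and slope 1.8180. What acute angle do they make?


m1-m2 = -6.332
1+m1*m2 = -7.206452
tan(theta) = |-6.332/(-7.206452)| = 0.878657
theta = arctan(|-6.332/(-7.206452)|) = 41.3044 degrees (acute angle)

41.3044 degrees


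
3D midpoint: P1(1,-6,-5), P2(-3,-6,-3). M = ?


Mx = (1- 3)/2 = -1.0000
My = (-6- 6)/2 = -6.0000
Mz = (-5- 3)/2 = -4.0000

M = (-1.0000, -6.0000, -4.0000)


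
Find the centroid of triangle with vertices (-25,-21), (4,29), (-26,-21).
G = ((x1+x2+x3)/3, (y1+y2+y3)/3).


Gx = (-25+4- 26)/3 = -47/3 = -15.6667
Gy = (-21+29- 21)/3 = -13/3 = -4.3333

G = (-15.6667, -4.3333)


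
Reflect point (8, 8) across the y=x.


Reflection rule for y=x: (y, x)
(8, 8) -> (8, 8)

(8, 8)


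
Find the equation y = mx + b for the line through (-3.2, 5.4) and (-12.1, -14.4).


m = (-19.8)/(-8.9) = 2.2247
b = y1 - m*x1 = 5.4 - (-19.8*(-3.2))/(-8.9) = 5.4 + 7.1191 = 12.5191

y = 2.2247x + 12.5191


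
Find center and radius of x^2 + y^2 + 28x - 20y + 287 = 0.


h = -D/2 = -28/2 = -14
k = -E/2 = 20/2 = 10
r^2 = h^2 + k^2 - F = 196 + 100 - 287 = 9
r = 3

Center (-14, 10), radius = 3


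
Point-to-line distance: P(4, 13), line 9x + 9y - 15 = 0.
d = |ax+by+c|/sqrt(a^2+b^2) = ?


|9*4 + 9*13 - 15| = |138| = 138
sqrt(81 + 81) = sqrt(162) = 12.7279
d = 138/sqrt(162) = 10.8423

10.8423


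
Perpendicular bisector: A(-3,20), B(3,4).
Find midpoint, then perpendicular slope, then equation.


Midpoint = (0, 12)
Slope of AB = dy/dx = -16/6 = -2.6667
Perp slope = -dx/dy = 6/16 = 0.3750
b = My - (perp slope)*Mx = 12 + (6*0)/(-16) = 12 + 0 = 12.0000

y = 0.3750x + 12.0000


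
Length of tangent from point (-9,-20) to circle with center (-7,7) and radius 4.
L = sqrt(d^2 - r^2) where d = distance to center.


d = sqrt((-9+ 7)^2 + (-20-7)^2) = sqrt(4+729) = 27.0740
L = sqrt(733.0000 - 16) = sqrt(717.0000) = 26.7769

26.7769


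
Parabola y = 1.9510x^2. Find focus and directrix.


a = 1.9510
1/(4a) = 0.1281
Focus = (0, 0.1281)
Directrix: y = -0.1281

Focus = (0, 0.1281), Directrix: y = -0.1281


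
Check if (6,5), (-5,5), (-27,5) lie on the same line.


6*(5-5) - 5*(5-5) - 27*(5-5)
= 0 + 0 + 0 = 0

Yes, collinear (determinant = 0)


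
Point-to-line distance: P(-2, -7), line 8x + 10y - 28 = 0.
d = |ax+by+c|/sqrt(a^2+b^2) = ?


|8*(-2) + 10*(-7) - 28| = |-114| = 114
sqrt(64 + 100) = sqrt(164) = 12.8062
d = 114/sqrt(164) = 8.9019

8.9019


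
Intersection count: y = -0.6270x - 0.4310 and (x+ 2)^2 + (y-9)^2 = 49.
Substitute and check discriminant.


Substitute y = -0.6270x - 0.4310: (x+ 2)^2 + (-0.6270x- 0.4310-9)^2 = 49
Expand to Ax^2 + Bx + C = 0, where b-k = -9.431
A = 1+m^2 = 1.393129
B = 2(m(b-k) - h) = 2(-0.6270*(-9.431) + 2) = 15.826474
C = h^2 + (b-k)^2 - r^2 = 4 + 88.943761 - 49 = 43.943761
disc = B^2-4AC = 250.4773 - 244.8773 = 5.6000
disc > 0

2 intersection points


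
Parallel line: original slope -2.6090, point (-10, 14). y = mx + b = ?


Parallel lines have equal slopes.
m2 = -2.6090
b2 = 14 + 2.6090*(-10) = -12.0900

y = -2.6090x - 12.0900


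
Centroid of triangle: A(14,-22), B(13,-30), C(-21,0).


Gx = (14+13- 21)/3 = 6/3 = 2.0000
Gy = (-22- 30+0)/3 = -52/3 = -17.3333

G = (2.0000, -17.3333)


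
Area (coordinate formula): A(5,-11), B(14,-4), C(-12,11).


5*(-4-11) = -75
14*(11+ 11) = 308
-12*(-11+ 4) = 84
sum = 317
Area = |317|/2 = 158.5000

158.5000 sq units


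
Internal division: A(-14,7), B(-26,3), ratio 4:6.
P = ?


Px = (4*(-26) + 6*(-14))/10 = -188/10 = -18.8000
Py = (4*3 + 6*7)/10 = 54/10 = 5.4000

P = (-18.8000, 5.4000)


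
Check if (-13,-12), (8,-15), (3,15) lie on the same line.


-13*(-15-15) + 8*(15+ 12) + 3*(-12+ 15)
= 390 + 216 + 9 = 615

No, not collinear (determinant = 615)


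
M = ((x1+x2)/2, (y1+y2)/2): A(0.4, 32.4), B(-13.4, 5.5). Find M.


Mx = (0.4 - 13.4)/2 = -13.0/2 = -6.5000
My = (32.4 + 5.5)/2 = 37.9/2 = 18.9500

(-6.5000, 18.9500)


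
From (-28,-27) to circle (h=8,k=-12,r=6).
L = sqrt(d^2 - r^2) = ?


d = sqrt((-28-8)^2 + (-27+ 12)^2) = sqrt(1296+225) = 39.0000
L = sqrt(1521.0000 - 36) = sqrt(1485.0000) = 38.5357

38.5357


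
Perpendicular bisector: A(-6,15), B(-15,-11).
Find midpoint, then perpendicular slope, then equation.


Midpoint = (-10.5, 2)
Slope of AB = dy/dx = -26/(-9) = 2.8889
Perp slope = -dx/dy = -9/26 = -0.3462
b = My - (perp slope)*Mx = 2 + (-9*(-10.5))/(-26) = 2 - 3.6346 = -1.6346

y = -0.3462x - 1.6346


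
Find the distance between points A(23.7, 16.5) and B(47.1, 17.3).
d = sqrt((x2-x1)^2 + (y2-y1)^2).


dx = 47.1 - 23.7 = 23.4
dy = 17.3 - 16.5 = 0.8
d = sqrt(547.56 + 0.64) = sqrt(548.2) = 23.4137

23.4137


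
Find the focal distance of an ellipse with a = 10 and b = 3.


c^2 = 10^2 - 3^2 = 100 - 9 = 91
c = sqrt(91) = 9.5394

c = 9.5394


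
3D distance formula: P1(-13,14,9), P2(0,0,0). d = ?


dx=13, dy=-14, dz=-9
d = sqrt(169+196+81) = sqrt(446) = 21.1187

21.1187


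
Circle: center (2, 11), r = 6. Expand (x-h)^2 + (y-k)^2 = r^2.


(x-2)^2 + (y-11)^2 = 6^2
D = -2h = -4, E = -2k = -22
F = h^2+k^2-r^2 = 4+121-36 = 89

x^2 + y^2 - 4x - 22y + 89 = 0


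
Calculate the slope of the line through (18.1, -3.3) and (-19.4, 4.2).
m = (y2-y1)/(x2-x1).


dy = 4.2 + 3.3 = 7.5
dx = -19.4 - 18.1 = -37.5
m = 7.5/(-37.5) = -0.2000

m = -0.2000


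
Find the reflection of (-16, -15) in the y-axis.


Reflection rule for y-axis: (-x, y)
(-16, -15) -> (16, -15)

(16, -15)


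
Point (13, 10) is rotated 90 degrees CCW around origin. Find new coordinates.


cos(90) = 0, sin(90) = 1
x' = 13*0 - 10*1 = -10
y' = 13*1 + 10*0 = 13

(-10, 13)


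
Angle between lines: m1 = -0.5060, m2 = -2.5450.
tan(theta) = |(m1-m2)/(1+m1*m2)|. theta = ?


m1-m2 = 2.039
1+m1*m2 = 2.28777
tan(theta) = |2.039/2.28777| = 0.891261
theta = arctan(|2.039/2.28777|) = 41.7094 degrees (acute angle)

41.7094 degrees


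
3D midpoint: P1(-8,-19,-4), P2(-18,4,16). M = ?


Mx = (-8- 18)/2 = -13.0000
My = (-19+4)/2 = -7.5000
Mz = (-4+16)/2 = 6.0000

M = (-13.0000, -7.5000, 6.0000)


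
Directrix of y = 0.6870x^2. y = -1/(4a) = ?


a = 0.6870
1/(4a) = 0.3639
directrix: y = -0.3639 = -0.3639

y = -0.3639


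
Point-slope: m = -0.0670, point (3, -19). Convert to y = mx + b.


y + 19 = -0.0670(x - 3)
y = -0.0670x - 19 + 0.0670*3
y = -0.0670x - 18.7990

y = -0.0670x - 18.7990


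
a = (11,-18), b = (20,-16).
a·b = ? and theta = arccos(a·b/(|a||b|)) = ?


a·b = 11*20 - 18*(-16) = 220 + 288 = 508
|a| = sqrt(121+324) = 21.0950
|b| = sqrt(400+256) = 25.6125
cos(theta) = 508/(sqrt(445)*sqrt(656)) = 508/sqrt(291920) = 0.940225
theta = arccos(508/sqrt(291920)) = 19.9106 degrees

a·b = 508, theta = 19.9106 deg


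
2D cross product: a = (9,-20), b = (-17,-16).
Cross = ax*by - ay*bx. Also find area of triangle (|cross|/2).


cross = 9*(-16) + 20*(-17) = -144 - 340 = -484
Triangle area = |-484|/2 = 484/2 = 242.0000

cross = -484, triangle area = 242.0000


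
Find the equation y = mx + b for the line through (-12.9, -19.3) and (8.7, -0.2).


m = (19.1)/(21.6) = 0.8843
b = y1 - m*x1 = -19.3 - (19.1*(-12.9))/(21.6) = -19.3 + 11.4069 = -7.8931

y = 0.8843x - 7.8931


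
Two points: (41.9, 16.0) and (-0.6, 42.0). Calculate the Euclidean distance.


dx = -0.6 - 41.9 = -42.5
dy = 42.0 - 16.0 = 26.0
d = sqrt(1806.25 + 676.0) = sqrt(2482.25) = 49.8222

49.8222


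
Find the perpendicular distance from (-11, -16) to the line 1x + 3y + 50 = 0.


|1*(-11) + 3*(-16) + 50| = |-9| = 9
sqrt(1 + 9) = sqrt(10) = 3.1623
d = 9/sqrt(10) = 2.8460

2.8460


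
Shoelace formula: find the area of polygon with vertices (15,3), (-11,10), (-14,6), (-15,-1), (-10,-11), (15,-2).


sum(xi*y_{i+1}) = 15*10 - 11*6 - 14*(-1) - 15*(-11) - 10*(-2) + 15*3 = 328
sum(yi*x_{i+1}) = 3*(-11) + 10*(-14) + 6*(-15) - 1*(-10) - 11*15 - 2*15 = -448
Area = |328 + 448|/2 = 776/2 = 388.0000

388.0000 sq units


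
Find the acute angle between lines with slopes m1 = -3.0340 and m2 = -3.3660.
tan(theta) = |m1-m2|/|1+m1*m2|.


m1-m2 = 0.332
1+m1*m2 = 11.212444
tan(theta) = |0.332/11.212444| = 0.029610
theta = arctan(|0.332/11.212444|) = 1.6960 degrees (acute angle)

1.6960 degrees


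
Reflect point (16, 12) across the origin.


Reflection rule for origin: (-x, -y)
(16, 12) -> (-16, -12)

(-16, -12)


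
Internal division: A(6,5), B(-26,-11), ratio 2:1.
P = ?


Px = (2*(-26) + 1*6)/3 = -46/3 = -15.3333
Py = (2*(-11) + 1*5)/3 = -17/3 = -5.6667

P = (-15.3333, -5.6667)


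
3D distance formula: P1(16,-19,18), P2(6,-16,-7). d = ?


dx=-10, dy=3, dz=-25
d = sqrt(100+9+625) = sqrt(734) = 27.0924

27.0924


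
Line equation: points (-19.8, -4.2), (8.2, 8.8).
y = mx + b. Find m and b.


m = (13.0)/(28.0) = 0.4643
b = y1 - m*x1 = -4.2 - (13.0*(-19.8))/(28.0) = -4.2 + 9.1929 = 4.9929

y = 0.4643x + 4.9929


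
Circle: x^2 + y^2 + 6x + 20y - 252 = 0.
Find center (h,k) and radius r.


h = -D/2 = -6/2 = -3
k = -E/2 = -20/2 = -10
r^2 = h^2 + k^2 - F = 9 + 100 + 252 = 361
r = 19

Center (-3, -10), radius = 19


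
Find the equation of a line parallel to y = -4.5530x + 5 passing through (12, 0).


Parallel lines have equal slopes.
m2 = -4.5530
b2 = 0 + 4.5530*12 = 54.6360

y = -4.5530x + 54.6360


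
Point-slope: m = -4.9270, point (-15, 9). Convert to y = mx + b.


y - 9 = -4.9270(x + 15)
y = -4.9270x + 9 + 4.9270*(-15)
y = -4.9270x - 64.9050

y = -4.9270x - 64.9050


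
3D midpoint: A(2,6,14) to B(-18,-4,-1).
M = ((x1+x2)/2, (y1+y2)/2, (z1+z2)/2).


Mx = (2- 18)/2 = -8.0000
My = (6- 4)/2 = 1.0000
Mz = (14- 1)/2 = 6.5000

M = (-8.0000, 1.0000, 6.5000)


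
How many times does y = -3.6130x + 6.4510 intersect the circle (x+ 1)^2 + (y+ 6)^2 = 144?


Substitute y = -3.6130x + 6.4510: (x+ 1)^2 + (-3.6130x+6.4510+ 6)^2 = 144
Expand to Ax^2 + Bx + C = 0, where b-k = 12.451
A = 1+m^2 = 14.053769
B = 2(m(b-k) - h) = 2(-3.6130*12.451 + 1) = -87.970926
C = h^2 + (b-k)^2 - r^2 = 1 + 155.027401 - 144 = 12.027401
disc = B^2-4AC = 7738.8838 - 676.1213 = 7062.7625
disc > 0

2 intersection points


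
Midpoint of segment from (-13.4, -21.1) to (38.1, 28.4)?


Mx = (-13.4 + 38.1)/2 = 24.7/2 = 12.3500
My = (-21.1 + 28.4)/2 = 7.3/2 = 3.6500

(12.3500, 3.6500)


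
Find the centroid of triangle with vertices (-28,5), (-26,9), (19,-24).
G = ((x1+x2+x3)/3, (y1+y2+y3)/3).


Gx = (-28- 26+19)/3 = -35/3 = -11.6667
Gy = (5+9- 24)/3 = -10/3 = -3.3333

G = (-11.6667, -3.3333)


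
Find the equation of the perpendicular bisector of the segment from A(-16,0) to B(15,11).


Midpoint = (-0.5, 5.5)
Slope of AB = dy/dx = 11/31 = 0.3548
Perp slope = -dx/dy = -31/11 = -2.8182
b = My - (perp slope)*Mx = 5.5 + (31*(-0.5))/11 = 5.5 - 1.4091 = 4.0909

y = -2.8182x + 4.0909


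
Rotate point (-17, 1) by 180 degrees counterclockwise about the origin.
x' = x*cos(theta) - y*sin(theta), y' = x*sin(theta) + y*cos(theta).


cos(180) = -1, sin(180) = 0
x' = -17*(-1) - 1*0 = 17
y' = -17*0 + 1*(-1) = -1

(17, -1)


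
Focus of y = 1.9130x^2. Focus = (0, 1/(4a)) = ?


a = 1.9130
4a = 7.6520
focus = (0, 1/7.6520) = (0, 0.1307)

Focus = (0, 0.1307)


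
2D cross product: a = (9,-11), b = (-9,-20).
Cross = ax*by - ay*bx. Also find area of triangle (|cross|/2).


cross = 9*(-20) + 11*(-9) = -180 - 99 = -279
Triangle area = |-279|/2 = 279/2 = 139.5000

cross = -279, triangle area = 139.5000


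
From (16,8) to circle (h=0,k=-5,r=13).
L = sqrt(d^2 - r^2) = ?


d = sqrt((16-0)^2 + (8+ 5)^2) = sqrt(256+169) = 20.6155
L = sqrt(425.0000 - 169) = sqrt(256.0000) = 16.0000

16.0000


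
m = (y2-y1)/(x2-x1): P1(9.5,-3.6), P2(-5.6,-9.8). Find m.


dy = -9.8 + 3.6 = -6.2
dx = -5.6 - 9.5 = -15.1
m = -6.2/(-15.1) = 0.4106

m = 0.4106


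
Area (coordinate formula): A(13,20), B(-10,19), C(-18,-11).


13*(19+ 11) = 390
-10*(-11-20) = 310
-18*(20-19) = -18
sum = 682
Area = |682|/2 = 341.0000

341.0000 sq units


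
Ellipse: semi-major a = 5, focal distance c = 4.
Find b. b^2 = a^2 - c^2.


b^2 = 5^2 - (4)^2 = 25 - 16 = 9
b = sqrt(9) = 3

b = 3


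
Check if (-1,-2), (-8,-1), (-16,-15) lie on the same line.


-1*(-1+ 15) - 8*(-15+ 2) - 16*(-2+ 1)
= -14 + 104 + 16 = 106

No, not collinear (determinant = 106)


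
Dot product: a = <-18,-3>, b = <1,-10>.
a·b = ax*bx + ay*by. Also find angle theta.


a·b = -18*1 - 3*(-10) = -18 + 30 = 12
|a| = sqrt(324+9) = 18.2483
|b| = sqrt(1+100) = 10.0499
cos(theta) = 12/(sqrt(333)*sqrt(101)) = 12/sqrt(33633) = 0.065433
theta = arccos(12/sqrt(33633)) = 86.2483 degrees

a·b = 12, theta = 86.2483 deg


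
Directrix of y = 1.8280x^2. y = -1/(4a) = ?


a = 1.8280
1/(4a) = 0.1368
directrix: y = -0.1368 = -0.1368

y = -0.1368


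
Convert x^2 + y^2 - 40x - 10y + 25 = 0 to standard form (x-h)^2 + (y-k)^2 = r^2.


h = -D/2 = 40/2 = 20
k = -E/2 = 10/2 = 5
r^2 = h^2 + k^2 - F = 400 + 25 - 25 = 400
r = 20

Center (20, 5), radius = 20


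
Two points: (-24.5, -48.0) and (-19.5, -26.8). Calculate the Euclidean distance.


dx = -19.5 + 24.5 = 5.0
dy = -26.8 + 48.0 = 21.2
d = sqrt(25.0 + 449.44) = sqrt(474.44) = 21.7816

21.7816


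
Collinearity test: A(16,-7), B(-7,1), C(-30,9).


16*(1-9) - 7*(9+ 7) - 30*(-7-1)
= -128 - 112 + 240 = 0

Yes, collinear (determinant = 0)


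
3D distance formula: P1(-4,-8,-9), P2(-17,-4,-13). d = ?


dx=-13, dy=4, dz=-4
d = sqrt(169+16+16) = sqrt(201) = 14.1774

14.1774


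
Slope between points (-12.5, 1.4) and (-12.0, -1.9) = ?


dy = -1.9 - 1.4 = -3.3
dx = -12.0 + 12.5 = 0.5
m = -3.3/0.5 = -6.6000

m = -6.6000


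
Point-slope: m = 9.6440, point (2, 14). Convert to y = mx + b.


y - 14 = 9.6440(x - 2)
y = 9.6440x + 14 - 9.6440*2
y = 9.6440x - 5.2880

y = 9.6440x - 5.2880


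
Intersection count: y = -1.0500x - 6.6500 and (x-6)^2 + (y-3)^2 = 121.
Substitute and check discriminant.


Substitute y = -1.0500x - 6.6500: (x-6)^2 + (-1.0500x- 6.6500-3)^2 = 121
Expand to Ax^2 + Bx + C = 0, where b-k = -9.65
A = 1+m^2 = 2.1025
B = 2(m(b-k) - h) = 2(-1.0500*(-9.65) - 6) = 8.265
C = h^2 + (b-k)^2 - r^2 = 36 + 93.1225 - 121 = 8.1225
disc = B^2-4AC = 68.3102 - 68.3102 = 0
disc = 0

1 intersection point (tangent)


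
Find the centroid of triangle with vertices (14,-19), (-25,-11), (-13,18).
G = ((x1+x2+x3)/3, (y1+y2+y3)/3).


Gx = (14- 25- 13)/3 = -24/3 = -8.0000
Gy = (-19- 11+18)/3 = -12/3 = -4.0000

G = (-8.0000, -4.0000)


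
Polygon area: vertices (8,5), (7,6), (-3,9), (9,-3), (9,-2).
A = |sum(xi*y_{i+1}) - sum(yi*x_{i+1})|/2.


sum(xi*y_{i+1}) = 8*6 + 7*9 - 3*(-3) + 9*(-2) + 9*5 = 147
sum(yi*x_{i+1}) = 5*7 + 6*(-3) + 9*9 - 3*9 - 2*8 = 55
Area = |147 - 55|/2 = 92/2 = 46.0000

46.0000 sq units


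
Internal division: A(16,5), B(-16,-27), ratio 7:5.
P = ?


Px = (7*(-16) + 5*16)/12 = -32/12 = -2.6667
Py = (7*(-27) + 5*5)/12 = -164/12 = -13.6667

P = (-2.6667, -13.6667)


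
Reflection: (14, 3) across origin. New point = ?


Reflection rule for origin: (-x, -y)
(14, 3) -> (-14, -3)

(-14, -3)


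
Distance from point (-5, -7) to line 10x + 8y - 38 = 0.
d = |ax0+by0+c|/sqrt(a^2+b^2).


|10*(-5) + 8*(-7) - 38| = |-144| = 144
sqrt(100 + 64) = sqrt(164) = 12.8062
d = 144/sqrt(164) = 11.2445

11.2445


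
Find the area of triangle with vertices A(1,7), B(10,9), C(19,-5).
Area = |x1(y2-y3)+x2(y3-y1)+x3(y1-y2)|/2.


1*(9+ 5) = 14
10*(-5-7) = -120
19*(7-9) = -38
sum = -144
Area = |-144|/2 = 72.0000

72.0000 sq units


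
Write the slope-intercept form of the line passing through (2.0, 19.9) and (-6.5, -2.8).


m = (-22.7)/(-8.5) = 2.6706
b = y1 - m*x1 = 19.9 - (-22.7*2.0)/(-8.5) = 19.9 - 5.3412 = 14.5588

y = 2.6706x + 14.5588


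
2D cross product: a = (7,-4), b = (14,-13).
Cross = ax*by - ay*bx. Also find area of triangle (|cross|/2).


cross = 7*(-13) + 4*14 = -91 + 56 = -35
Triangle area = |-35|/2 = 35/2 = 17.5000

cross = -35, triangle area = 17.5000


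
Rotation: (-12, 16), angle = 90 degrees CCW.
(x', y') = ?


cos(90) = 0, sin(90) = 1
x' = -12*0 - 16*1 = -16
y' = -12*1 + 16*0 = -12

(-16, -12)


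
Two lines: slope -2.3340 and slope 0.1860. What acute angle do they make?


m1-m2 = -2.52
1+m1*m2 = 0.565876
tan(theta) = |-2.52/0.565876| = 4.453272
theta = arctan(|-2.52/0.565876|) = 77.3439 degrees (acute angle)

77.3439 degrees


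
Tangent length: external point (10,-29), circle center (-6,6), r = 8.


d = sqrt((10+ 6)^2 + (-29-6)^2) = sqrt(256+1225) = 38.4838
L = sqrt(1481.0000 - 64) = sqrt(1417.0000) = 37.6431

37.6431


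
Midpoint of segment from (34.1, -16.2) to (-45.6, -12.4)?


Mx = (34.1 - 45.6)/2 = -11.5/2 = -5.7500
My = (-16.2 - 12.4)/2 = -28.6/2 = -14.3000

(-5.7500, -14.3000)


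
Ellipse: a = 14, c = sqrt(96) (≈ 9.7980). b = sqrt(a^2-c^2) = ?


b^2 = 14^2 - (sqrt(96))^2 = 196 - 96 = 100
b = sqrt(100) = 10

b = 10


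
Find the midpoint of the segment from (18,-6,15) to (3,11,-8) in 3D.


Mx = (18+3)/2 = 10.5000
My = (-6+11)/2 = 2.5000
Mz = (15- 8)/2 = 3.5000

M = (10.5000, 2.5000, 3.5000)


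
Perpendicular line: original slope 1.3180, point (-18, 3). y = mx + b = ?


Perpendicular slope = -1/m1 = -1/1.3180 = -0.7587
b2 = y0 - m2*x0 = 3 - 18/1.3180 = 3 - 13.6571 = -10.6571

y = -0.7587x - 10.6571


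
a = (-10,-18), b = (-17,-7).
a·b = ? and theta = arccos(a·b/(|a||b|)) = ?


a·b = -10*(-17) - 18*(-7) = 170 + 126 = 296
|a| = sqrt(100+324) = 20.5913
|b| = sqrt(289+49) = 18.3848
cos(theta) = 296/(sqrt(424)*sqrt(338)) = 296/sqrt(143312) = 0.781899
theta = arccos(296/sqrt(143312)) = 38.5653 degrees

a·b = 296, theta = 38.5653 deg


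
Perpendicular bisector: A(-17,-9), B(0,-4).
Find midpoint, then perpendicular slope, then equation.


Midpoint = (-8.5, -6.5)
Slope of AB = dy/dx = 5/17 = 0.2941
Perp slope = -dx/dy = -17/5 = -3.4000
b = My - (perp slope)*Mx = -6.5 + (17*(-8.5))/5 = -6.5 - 28.9000 = -35.4000

y = -3.4000x - 35.4000


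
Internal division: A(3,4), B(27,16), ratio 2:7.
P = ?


Px = (2*27 + 7*3)/9 = 75/9 = 8.3333
Py = (2*16 + 7*4)/9 = 60/9 = 6.6667

P = (8.3333, 6.6667)


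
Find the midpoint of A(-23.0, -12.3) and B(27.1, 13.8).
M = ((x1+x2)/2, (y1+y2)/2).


Mx = (-23.0 + 27.1)/2 = 4.1/2 = 2.0500
My = (-12.3 + 13.8)/2 = 1.5/2 = 0.7500

(2.0500, 0.7500)


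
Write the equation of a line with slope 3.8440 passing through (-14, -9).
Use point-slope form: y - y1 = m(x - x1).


y + 9 = 3.8440(x + 14)
y = 3.8440x - 9 - 3.8440*(-14)
y = 3.8440x + 44.8160

y = 3.8440x + 44.8160


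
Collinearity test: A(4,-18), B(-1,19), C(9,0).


4*(19-0) - 1*(0+ 18) + 9*(-18-19)
= 76 - 18 - 333 = -275

No, not collinear (determinant = -275)


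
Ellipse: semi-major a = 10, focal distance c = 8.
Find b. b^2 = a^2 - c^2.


b^2 = 10^2 - (8)^2 = 100 - 64 = 36
b = sqrt(36) = 6

b = 6


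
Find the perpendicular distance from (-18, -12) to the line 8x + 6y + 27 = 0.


|8*(-18) + 6*(-12) + 27| = |-189| = 189
sqrt(64 + 36) = sqrt(100) = 10.0000
d = 189/sqrt(100) = 18.9000

18.9000


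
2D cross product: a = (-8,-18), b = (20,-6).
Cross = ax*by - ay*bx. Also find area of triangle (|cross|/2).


cross = -8*(-6) + 18*20 = 48 + 360 = 408
Triangle area = |408|/2 = 408/2 = 204.0000

cross = 408, triangle area = 204.0000


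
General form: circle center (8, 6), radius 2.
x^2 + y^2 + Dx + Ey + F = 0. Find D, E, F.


(x-8)^2 + (y-6)^2 = 2^2
D = -2h = -16, E = -2k = -12
F = h^2+k^2-r^2 = 64+36-4 = 96

D = -16, E = -12, F = 96


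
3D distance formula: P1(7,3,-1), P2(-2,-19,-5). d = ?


dx=-9, dy=-22, dz=-4
d = sqrt(81+484+16) = sqrt(581) = 24.1039

24.1039


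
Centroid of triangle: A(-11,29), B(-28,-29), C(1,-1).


Gx = (-11- 28+1)/3 = -38/3 = -12.6667
Gy = (29- 29- 1)/3 = -1/3 = -0.3333

G = (-12.6667, -0.3333)


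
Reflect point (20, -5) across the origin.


Reflection rule for origin: (-x, -y)
(20, -5) -> (-20, 5)

(-20, 5)


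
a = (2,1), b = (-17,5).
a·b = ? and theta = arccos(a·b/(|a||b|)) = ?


a·b = 2*(-17) + 1*5 = -34 + 5 = -29
|a| = sqrt(4+1) = 2.2361
|b| = sqrt(289+25) = 17.7200
cos(theta) = -29/(sqrt(5)*sqrt(314)) = -29/sqrt(1570) = -0.731894
theta = arccos(-29/sqrt(1570)) = 137.0454 degrees

a·b = -29, theta = 137.0454 deg


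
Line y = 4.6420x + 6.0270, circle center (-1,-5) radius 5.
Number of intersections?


Substitute y = 4.6420x + 6.0270: (x+ 1)^2 + (4.6420x+6.0270+ 5)^2 = 25
Expand to Ax^2 + Bx + C = 0, where b-k = 11.027
A = 1+m^2 = 22.548164
B = 2(m(b-k) - h) = 2(4.6420*11.027 + 1) = 104.374668
C = h^2 + (b-k)^2 - r^2 = 1 + 121.594729 - 25 = 97.594729
disc = B^2-4AC = 10894.0713 - 8802.3278 = 2091.7435
disc > 0

2 intersection points


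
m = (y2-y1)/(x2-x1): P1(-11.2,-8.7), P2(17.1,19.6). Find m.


dy = 19.6 + 8.7 = 28.3
dx = 17.1 + 11.2 = 28.3
m = 28.3/28.3 = 1.0000

m = 1.0000


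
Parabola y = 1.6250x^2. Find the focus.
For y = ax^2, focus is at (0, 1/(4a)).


a = 1.6250
4a = 6.5000
focus = (0, 1/6.5000) = (0, 0.1538)

Focus = (0, 0.1538)


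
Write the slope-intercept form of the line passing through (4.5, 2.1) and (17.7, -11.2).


m = (-13.3)/(13.2) = -1.0076
b = y1 - m*x1 = 2.1 - (-13.3*4.5)/(13.2) = 2.1 + 4.5341 = 6.6341

y = -1.0076x + 6.6341


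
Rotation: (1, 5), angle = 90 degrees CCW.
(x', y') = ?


cos(90) = 0, sin(90) = 1
x' = 1*0 - 5*1 = -5
y' = 1*1 + 5*0 = 1

(-5, 1)


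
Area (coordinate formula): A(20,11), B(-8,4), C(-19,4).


20*(4-4) = 0
-8*(4-11) = 56
-19*(11-4) = -133
sum = -77
Area = |-77|/2 = 38.5000

38.5000 sq units


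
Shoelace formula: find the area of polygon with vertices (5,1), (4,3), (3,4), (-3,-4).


sum(xi*y_{i+1}) = 5*3 + 4*4 + 3*(-4) - 3*1 = 16
sum(yi*x_{i+1}) = 1*4 + 3*3 + 4*(-3) - 4*5 = -19
Area = |16 + 19|/2 = 35/2 = 17.5000

17.5000 sq units


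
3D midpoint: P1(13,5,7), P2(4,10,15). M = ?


Mx = (13+4)/2 = 8.5000
My = (5+10)/2 = 7.5000
Mz = (7+15)/2 = 11.0000

M = (8.5000, 7.5000, 11.0000)


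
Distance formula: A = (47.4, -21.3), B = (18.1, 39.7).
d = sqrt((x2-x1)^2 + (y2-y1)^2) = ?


dx = 18.1 - 47.4 = -29.3
dy = 39.7 + 21.3 = 61.0
d = sqrt(858.49 + 3721.0) = sqrt(4579.49) = 67.6719

67.6719


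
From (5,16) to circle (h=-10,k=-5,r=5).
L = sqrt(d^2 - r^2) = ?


d = sqrt((5+ 10)^2 + (16+ 5)^2) = sqrt(225+441) = 25.8070
L = sqrt(666.0000 - 25) = sqrt(641.0000) = 25.3180

25.3180


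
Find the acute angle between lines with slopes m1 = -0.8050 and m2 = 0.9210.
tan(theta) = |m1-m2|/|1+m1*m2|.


m1-m2 = -1.726
1+m1*m2 = 0.258595
tan(theta) = |-1.726/0.258595| = 6.674530
theta = arctan(|-1.726/0.258595|) = 81.4791 degrees (acute angle)

81.4791 degrees


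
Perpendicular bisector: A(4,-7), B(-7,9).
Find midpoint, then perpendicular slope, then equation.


Midpoint = (-1.5, 1)
Slope of AB = dy/dx = 16/(-11) = -1.4545
Perp slope = -dx/dy = 11/16 = 0.6875
b = My - (perp slope)*Mx = 1 + (-11*(-1.5))/16 = 1 + 1.0312 = 2.0312

y = 0.6875x + 2.0312


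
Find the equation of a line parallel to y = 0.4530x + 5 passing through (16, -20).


Parallel lines have equal slopes.
m2 = 0.4530
b2 = -20 - 0.4530*16 = -27.2480

y = 0.4530x - 27.2480


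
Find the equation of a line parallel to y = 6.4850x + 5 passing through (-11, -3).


Parallel lines have equal slopes.
m2 = 6.4850
b2 = -3 - 6.4850*(-11) = 68.3350

y = 6.4850x + 68.3350


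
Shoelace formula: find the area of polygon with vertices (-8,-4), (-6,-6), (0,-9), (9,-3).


sum(xi*y_{i+1}) = -8*(-6) - 6*(-9) + 0*(-3) + 9*(-4) = 66
sum(yi*x_{i+1}) = -4*(-6) - 6*0 - 9*9 - 3*(-8) = -33
Area = |66 + 33|/2 = 99/2 = 49.5000

49.5000 sq units


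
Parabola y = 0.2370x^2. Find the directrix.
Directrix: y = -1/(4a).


a = 0.2370
1/(4a) = 1.0549
directrix: y = -1.0549 = -1.0549

y = -1.0549


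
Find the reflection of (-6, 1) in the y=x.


Reflection rule for y=x: (y, x)
(-6, 1) -> (1, -6)

(1, -6)


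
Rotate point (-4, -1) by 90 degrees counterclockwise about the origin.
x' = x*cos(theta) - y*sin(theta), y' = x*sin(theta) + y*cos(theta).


cos(90) = 0, sin(90) = 1
x' = -4*0 + 1*1 = 1
y' = -4*1 - 1*0 = -4

(1, -4)


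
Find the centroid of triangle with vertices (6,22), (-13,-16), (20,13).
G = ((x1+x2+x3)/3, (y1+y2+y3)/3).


Gx = (6- 13+20)/3 = 13/3 = 4.3333
Gy = (22- 16+13)/3 = 19/3 = 6.3333

G = (4.3333, 6.3333)


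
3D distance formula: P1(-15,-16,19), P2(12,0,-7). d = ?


dx=27, dy=16, dz=-26
d = sqrt(729+256+676) = sqrt(1661) = 40.7554

40.7554


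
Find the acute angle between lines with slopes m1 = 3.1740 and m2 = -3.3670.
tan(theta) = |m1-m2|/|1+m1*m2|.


m1-m2 = 6.541
1+m1*m2 = -9.686858
tan(theta) = |6.541/(-9.686858)| = 0.675245
theta = arctan(|6.541/(-9.686858)|) = 34.0290 degrees (acute angle)

34.0290 degrees


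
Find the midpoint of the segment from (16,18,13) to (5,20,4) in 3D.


Mx = (16+5)/2 = 10.5000
My = (18+20)/2 = 19.0000
Mz = (13+4)/2 = 8.5000

M = (10.5000, 19.0000, 8.5000)


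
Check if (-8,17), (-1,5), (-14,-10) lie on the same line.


-8*(5+ 10) - 1*(-10-17) - 14*(17-5)
= -120 + 27 - 168 = -261

No, not collinear (determinant = -261)


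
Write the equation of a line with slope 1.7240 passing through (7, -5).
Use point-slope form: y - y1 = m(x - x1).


y + 5 = 1.7240(x - 7)
y = 1.7240x - 5 - 1.7240*7
y = 1.7240x - 17.0680

y = 1.7240x - 17.0680


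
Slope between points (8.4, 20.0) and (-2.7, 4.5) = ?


dy = 4.5 - 20.0 = -15.5
dx = -2.7 - 8.4 = -11.1
m = -15.5/(-11.1) = 1.3964

m = 1.3964


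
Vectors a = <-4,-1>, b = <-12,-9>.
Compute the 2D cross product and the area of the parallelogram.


cross = -4*(-9) + 1*(-12) = 36 - 12 = 24
Parallelogram area = |24| = 24

cross = 24, parallelogram area = 24


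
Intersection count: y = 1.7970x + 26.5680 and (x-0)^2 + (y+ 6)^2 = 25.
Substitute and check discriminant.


Substitute y = 1.7970x + 26.5680: (x-0)^2 + (1.7970x+26.5680+ 6)^2 = 25
Expand to Ax^2 + Bx + C = 0, where b-k = 32.568
A = 1+m^2 = 4.229209
B = 2(m(b-k) - h) = 2(1.7970*32.568 - 0) = 117.049392
C = h^2 + (b-k)^2 - r^2 = 0 + 1060.674624 - 25 = 1035.674624
disc = B^2-4AC = 13700.5602 - 17520.3378 = -3819.7776
disc < 0

0 intersection points


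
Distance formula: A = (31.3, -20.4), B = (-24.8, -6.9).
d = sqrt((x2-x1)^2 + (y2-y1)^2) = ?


dx = -24.8 - 31.3 = -56.1
dy = -6.9 + 20.4 = 13.5
d = sqrt(3147.21 + 182.25) = sqrt(3329.46) = 57.7015

57.7015


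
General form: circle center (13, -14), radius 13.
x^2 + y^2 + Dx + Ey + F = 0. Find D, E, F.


(x-13)^2 + (y+ 14)^2 = 13^2
D = -2h = -26, E = -2k = 28
F = h^2+k^2-r^2 = 169+196-169 = 196

D = -26, E = 28, F = 196


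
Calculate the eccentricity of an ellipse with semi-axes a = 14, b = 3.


c = sqrt(196-9) = sqrt(187) = 13.6748
e = c/a = sqrt(187)/14 = 0.9768

e = 0.9768


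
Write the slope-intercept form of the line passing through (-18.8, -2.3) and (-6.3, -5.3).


m = (-3.0)/(12.5) = -0.2400
b = y1 - m*x1 = -2.3 - (-3.0*(-18.8))/(12.5) = -2.3 - 4.5120 = -6.8120

y = -0.2400x - 6.8120


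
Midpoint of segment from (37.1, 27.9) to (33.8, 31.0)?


Mx = (37.1 + 33.8)/2 = 70.9/2 = 35.4500
My = (27.9 + 31.0)/2 = 58.9/2 = 29.4500

(35.4500, 29.4500)


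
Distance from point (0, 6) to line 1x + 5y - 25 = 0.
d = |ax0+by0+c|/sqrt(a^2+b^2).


|1*0 + 5*6 - 25| = |5| = 5
sqrt(1 + 25) = sqrt(26) = 5.0990
d = 5/sqrt(26) = 0.9806

0.9806


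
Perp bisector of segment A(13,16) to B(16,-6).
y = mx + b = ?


Midpoint = (14.5, 5)
Slope of AB = dy/dx = -22/3 = -7.3333
Perp slope = -dx/dy = 3/22 = 0.1364
b = My - (perp slope)*Mx = 5 + (3*14.5)/(-22) = 5 - 1.9773 = 3.0227

y = 0.1364x + 3.0227


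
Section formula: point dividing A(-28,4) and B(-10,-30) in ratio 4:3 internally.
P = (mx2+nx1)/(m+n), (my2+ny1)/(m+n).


Px = (4*(-10) + 3*(-28))/7 = -124/7 = -17.7143
Py = (4*(-30) + 3*4)/7 = -108/7 = -15.4286

P = (-17.7143, -15.4286)
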